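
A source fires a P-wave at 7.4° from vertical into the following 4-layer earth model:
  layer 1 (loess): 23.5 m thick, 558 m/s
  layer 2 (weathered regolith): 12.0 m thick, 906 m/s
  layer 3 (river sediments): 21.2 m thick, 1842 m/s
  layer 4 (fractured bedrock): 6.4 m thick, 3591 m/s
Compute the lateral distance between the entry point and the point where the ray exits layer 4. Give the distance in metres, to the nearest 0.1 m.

Apply Snell's law at each interface; in layer i the horizontal offset is hᵢ·tan θᵢ.
Layer 1: θ = 7.40°; offset = 23.5·tan 7.40° = 3.052 m.
Layer 2: sin θ = 906·sin 7.4°/558 = 0.2091, θ = 12.07°; offset = 12.0·tan 12.07° = 2.566 m.
Layer 3: sin θ = 1842·sin 7.4°/558 = 0.4252, θ = 25.16°; offset = 21.2·tan 25.16° = 9.958 m.
Layer 4: sin θ = 3591·sin 7.4°/558 = 0.8289, θ = 55.98°; offset = 6.4·tan 55.98° = 9.482 m.
Σ offsets = 25.059 m.

25.1 m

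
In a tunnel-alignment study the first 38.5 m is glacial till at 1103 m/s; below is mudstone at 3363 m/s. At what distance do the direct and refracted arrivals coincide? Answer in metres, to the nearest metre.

x_cross = 2h·√((V₂+V₁)/(V₂−V₁)).
(V₂+V₁)/(V₂−V₁) = (3363+1103)/(3363−1103) = 1.9761; √ = 1.4057.
x_cross = 2·38.5·1.4057 = 108.24 m.

108 m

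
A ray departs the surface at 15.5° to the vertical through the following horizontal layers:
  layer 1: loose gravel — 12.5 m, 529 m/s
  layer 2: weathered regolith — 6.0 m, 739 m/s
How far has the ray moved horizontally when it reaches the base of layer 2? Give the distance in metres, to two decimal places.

Ray parameter p = sin 15.5° / 529 m/s = 5.0518e-04 s/m.
Layer 1: θ = 15.50°; offset = 12.5·tan 15.50° = 3.4666 m.
Layer 2: sin θ = p·739 = 0.3733 → θ = 21.92°; offset = 6.0·tan 21.92° = 2.4145 m.
Total horizontal offset = 5.8811 m.

5.88 m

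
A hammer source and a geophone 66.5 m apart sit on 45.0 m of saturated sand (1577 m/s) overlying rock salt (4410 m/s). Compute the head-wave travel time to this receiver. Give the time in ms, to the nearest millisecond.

θ_c = arcsin(V₁/V₂) = arcsin(1577/4410) = 20.95°, cos θ_c = 0.9339.
Intercept time tᵢ = 2h cos θ_c / V₁ = 2·45.0·0.9339/1577 = 0.05330 s.
t = x/V₂ + tᵢ = 66.5/4410 + 0.05330 = 0.06838 s.

68 ms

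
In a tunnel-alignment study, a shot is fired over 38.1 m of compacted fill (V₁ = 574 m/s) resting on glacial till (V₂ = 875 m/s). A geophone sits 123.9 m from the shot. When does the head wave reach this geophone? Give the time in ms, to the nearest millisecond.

θ_c = arcsin(V₁/V₂) = arcsin(574/875) = 41.00°, cos θ_c = 0.7548.
Intercept time tᵢ = 2h cos θ_c / V₁ = 2·38.1·0.7548/574 = 0.10020 s.
t = x/V₂ + tᵢ = 123.9/875 + 0.10020 = 0.24180 s.

242 ms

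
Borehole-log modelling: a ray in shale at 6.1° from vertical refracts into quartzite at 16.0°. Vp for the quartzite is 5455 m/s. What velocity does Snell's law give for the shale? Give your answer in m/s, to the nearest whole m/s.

sin 6.1° = 0.1063; sin 16.0° = 0.2756.
V₁ = V₂·(sin θ₁/sin θ₂) = 5455·(0.1063/0.2756) = 2103.02 m/s.

2103 m/s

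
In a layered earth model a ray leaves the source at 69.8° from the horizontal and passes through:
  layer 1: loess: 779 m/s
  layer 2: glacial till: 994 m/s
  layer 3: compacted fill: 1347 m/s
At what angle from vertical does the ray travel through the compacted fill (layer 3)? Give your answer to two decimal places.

36.66°

From the normal: θ₁ = 90° − 69.8° = 20.2°.
Ray parameter p = sin 20.2° / 779 = 4.4326e-04 s/m.
sin θ_3 = p·V_3 = 4.4326e-04 × 1347 = 0.5971.
θ_3 = arcsin 0.5971 = 36.66°.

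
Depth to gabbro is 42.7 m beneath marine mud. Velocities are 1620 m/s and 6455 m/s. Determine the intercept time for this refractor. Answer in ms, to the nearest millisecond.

51 ms

θ_c = arcsin(V₁/V₂) = arcsin(1620/6455) = 14.53°; cos θ_c = 0.9680.
tᵢ = 2h·cos θ_c / V₁ = 2·42.7·0.9680 / 1620 = 0.05103 s.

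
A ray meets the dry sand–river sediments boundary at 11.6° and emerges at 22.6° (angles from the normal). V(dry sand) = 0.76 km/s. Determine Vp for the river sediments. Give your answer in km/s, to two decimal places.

1.45 km/s

Snell's law: sin 11.6°/V₁ = sin 22.6°/V₂.
V₂ = V₁·sin 22.6°/sin 11.6° = 0.76 × 1.9112 = 1.45 km/s.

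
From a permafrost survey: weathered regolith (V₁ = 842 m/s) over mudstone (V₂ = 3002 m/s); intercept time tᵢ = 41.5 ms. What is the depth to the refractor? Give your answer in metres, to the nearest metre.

18 m

θ_c = arcsin(842/3002) = 16.29°; cos θ_c = 0.9599.
tᵢ = 2h cos θ_c/V₁ ⇒ h = tᵢ·V₁/(2 cos θ_c) = 0.0415·842/(2·0.9599) = 18.20 m.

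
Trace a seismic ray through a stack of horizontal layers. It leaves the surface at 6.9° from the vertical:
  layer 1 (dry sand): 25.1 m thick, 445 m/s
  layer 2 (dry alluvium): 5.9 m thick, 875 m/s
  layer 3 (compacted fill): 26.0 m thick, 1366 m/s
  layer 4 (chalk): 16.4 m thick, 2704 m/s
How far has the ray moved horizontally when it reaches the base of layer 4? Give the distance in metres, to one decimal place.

32.3 m

Apply Snell's law at each interface; in layer i the horizontal offset is hᵢ·tan θᵢ.
Layer 1: θ = 6.90°; offset = 25.1·tan 6.90° = 3.037 m.
Layer 2: sin θ = 875·sin 6.9°/445 = 0.2362, θ = 13.66°; offset = 5.9·tan 13.66° = 1.434 m.
Layer 3: sin θ = 1366·sin 6.9°/445 = 0.3688, θ = 21.64°; offset = 26.0·tan 21.64° = 10.315 m.
Layer 4: sin θ = 2704·sin 6.9°/445 = 0.7300, θ = 46.89°; offset = 16.4·tan 46.89° = 17.517 m.
Σ offsets = 32.304 m.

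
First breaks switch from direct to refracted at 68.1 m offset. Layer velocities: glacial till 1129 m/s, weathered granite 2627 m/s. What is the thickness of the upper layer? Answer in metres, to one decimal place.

21.5 m

x_cross = 2h·√((V₂+V₁)/(V₂−V₁)) → h = x_cross / (2·√((V₂+V₁)/(V₂−V₁))).
√((V₂+V₁)/(V₂−V₁)) = √((2627+1129)/(2627−1129)) = 1.5835.
h = 68.1 / (2·1.5835) = 21.50 m.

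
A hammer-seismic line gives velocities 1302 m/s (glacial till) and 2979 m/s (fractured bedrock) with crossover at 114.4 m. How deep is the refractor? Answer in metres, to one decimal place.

35.8 m

x_cross = 2h·√((V₂+V₁)/(V₂−V₁)) → h = x_cross / (2·√((V₂+V₁)/(V₂−V₁))).
√((V₂+V₁)/(V₂−V₁)) = √((2979+1302)/(2979−1302)) = 1.5977.
h = 114.4 / (2·1.5977) = 35.80 m.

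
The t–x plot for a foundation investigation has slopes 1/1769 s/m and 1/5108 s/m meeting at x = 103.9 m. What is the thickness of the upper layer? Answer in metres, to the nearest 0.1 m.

36.2 m

h = (x_cross/2)·√((V₂−V₁)/(V₂+V₁)).
(V₂−V₁)/(V₂+V₁) = (5108−1769)/(5108+1769) = 0.4855; √ = 0.6968.
h = (103.9/2)·0.6968 = 36.20 m.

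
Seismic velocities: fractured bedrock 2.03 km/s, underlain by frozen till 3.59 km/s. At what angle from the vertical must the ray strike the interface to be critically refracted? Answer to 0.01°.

34.43°

Critical incidence: sin θ_c = V₁/V₂ = 2.03/3.59 = 0.5655.
θ_c = arcsin 0.5655 = 34.43°.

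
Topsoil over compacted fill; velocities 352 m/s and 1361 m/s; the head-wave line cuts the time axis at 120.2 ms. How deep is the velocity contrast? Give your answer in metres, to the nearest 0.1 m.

21.9 m

h = tᵢ·V₁·V₂ / (2·√(V₂²−V₁²)).
√(V₂²−V₁²) = √(1361² − 352²) = 1314.7 m/s.
h = 0.1202 s × 352 × 1361 / (2 × 1314.7) = 21.90 m.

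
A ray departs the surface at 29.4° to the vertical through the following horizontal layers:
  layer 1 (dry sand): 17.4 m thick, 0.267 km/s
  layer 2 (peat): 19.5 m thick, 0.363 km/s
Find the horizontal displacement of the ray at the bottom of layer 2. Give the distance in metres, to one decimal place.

Apply Snell's law at each interface; in layer i the horizontal offset is hᵢ·tan θᵢ.
Layer 1: θ = 29.40°; offset = 17.4·tan 29.40° = 9.804 m.
Layer 2: sin θ = 0.363·sin 29.4°/0.267 = 0.6674, θ = 41.87°; offset = 19.5·tan 41.87° = 17.476 m.
Summing the layer offsets gives 27.281 m.

27.3 m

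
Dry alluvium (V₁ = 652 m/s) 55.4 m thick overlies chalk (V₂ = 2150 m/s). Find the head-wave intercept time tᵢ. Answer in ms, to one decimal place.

161.9 ms

tᵢ = 2h·√(V₂²−V₁²)/(V₁V₂).
√(V₂²−V₁²) = √(2150²−652²) = 2048.8 m/s.
tᵢ = 2·55.4·2048.8/(652·2150) = 0.16194 s.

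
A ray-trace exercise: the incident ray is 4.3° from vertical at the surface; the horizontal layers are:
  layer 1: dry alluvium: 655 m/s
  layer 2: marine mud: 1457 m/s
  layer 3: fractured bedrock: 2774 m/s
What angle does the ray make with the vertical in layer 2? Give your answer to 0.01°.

9.60°

Ray parameter p = sin 4.3° / 655 = 1.1447e-04 s/m.
sin θ_2 = p·V_2 = 1.1447e-04 × 1457 = 0.1668.
θ_2 = 9.60° from the vertical.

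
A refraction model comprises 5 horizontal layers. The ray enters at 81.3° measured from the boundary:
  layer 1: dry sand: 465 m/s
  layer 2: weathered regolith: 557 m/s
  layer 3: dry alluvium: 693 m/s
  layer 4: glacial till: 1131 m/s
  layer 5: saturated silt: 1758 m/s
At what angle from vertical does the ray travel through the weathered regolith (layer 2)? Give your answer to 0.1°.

10.4°

From the normal: θ₁ = 90° − 81.3° = 8.7°.
Ray parameter p = sin 8.7° / 465 = 3.2529e-04 s/m.
sin θ_2 = p·V_2 = 3.2529e-04 × 557 = 0.1812.
θ_2 = arcsin 0.1812 = 10.44°.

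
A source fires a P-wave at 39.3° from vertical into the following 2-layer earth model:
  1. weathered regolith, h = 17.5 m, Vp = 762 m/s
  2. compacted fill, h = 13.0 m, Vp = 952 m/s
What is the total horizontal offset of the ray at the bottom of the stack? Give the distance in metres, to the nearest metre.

Ray parameter p = sin 39.3° / 762 m/s = 8.3121e-04 s/m.
Layer 1: θ = 39.30°; offset = 17.5·tan 39.30° = 14.324 m.
Layer 2: sin θ = p·952 = 0.7913 → θ = 52.31°; offset = 13.0·tan 52.31° = 16.825 m.
Summing the layer offsets gives 31.149 m.

31 m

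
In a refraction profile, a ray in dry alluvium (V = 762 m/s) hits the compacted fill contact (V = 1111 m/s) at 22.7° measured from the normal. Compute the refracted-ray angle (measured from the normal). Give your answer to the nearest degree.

34°

Snell's law: sin θ₂ = (V₂/V₁)·sin θ₁ = (1111/762)·sin 22.7° = 0.5627.
θ₂ = arcsin 0.5627 = 34.24° from the normal.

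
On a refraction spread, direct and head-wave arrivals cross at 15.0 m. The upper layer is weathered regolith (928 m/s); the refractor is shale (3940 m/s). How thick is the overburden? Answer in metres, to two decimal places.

5.90 m

x_cross = 2h·√((V₂+V₁)/(V₂−V₁)) → h = x_cross / (2·√((V₂+V₁)/(V₂−V₁))).
√((V₂+V₁)/(V₂−V₁)) = √((3940+928)/(3940−928)) = 1.2713.
h = 15.0 / (2·1.2713) = 5.90 m.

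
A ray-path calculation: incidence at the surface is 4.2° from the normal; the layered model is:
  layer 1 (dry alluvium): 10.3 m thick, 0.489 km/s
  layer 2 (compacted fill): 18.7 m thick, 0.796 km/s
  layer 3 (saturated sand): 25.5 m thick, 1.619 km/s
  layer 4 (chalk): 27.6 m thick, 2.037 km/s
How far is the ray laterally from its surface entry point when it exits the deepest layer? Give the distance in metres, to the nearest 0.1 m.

18.2 m

Apply Snell's law at each interface; in layer i the horizontal offset is hᵢ·tan θᵢ.
Layer 1: θ = 4.20°; offset = 10.3·tan 4.20° = 0.756 m.
Layer 2: sin θ = 0.796·sin 4.2°/0.489 = 0.1192, θ = 6.85°; offset = 18.7·tan 6.85° = 2.245 m.
Layer 3: sin θ = 1.619·sin 4.2°/0.489 = 0.2425, θ = 14.03°; offset = 25.5·tan 14.03° = 6.373 m.
Layer 4: sin θ = 2.037·sin 4.2°/0.489 = 0.3051, θ = 17.76°; offset = 27.6·tan 17.76° = 8.842 m.
Summing the layer offsets gives 18.217 m.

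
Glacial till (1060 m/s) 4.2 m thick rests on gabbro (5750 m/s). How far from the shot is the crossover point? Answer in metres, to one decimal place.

10.1 m

θ_c = arcsin(1060/5750) = 10.62°, so cos θ_c = 0.9829 and tᵢ = 2h cos θ_c/V₁ = 0.0078 s.
At crossover x/V₁ = x/V₂ + tᵢ ⇒ x = tᵢ/(1/V₁ − 1/V₂) = 0.00779/(9.4340e-04 − 1.7391e-04) = 10.12 m.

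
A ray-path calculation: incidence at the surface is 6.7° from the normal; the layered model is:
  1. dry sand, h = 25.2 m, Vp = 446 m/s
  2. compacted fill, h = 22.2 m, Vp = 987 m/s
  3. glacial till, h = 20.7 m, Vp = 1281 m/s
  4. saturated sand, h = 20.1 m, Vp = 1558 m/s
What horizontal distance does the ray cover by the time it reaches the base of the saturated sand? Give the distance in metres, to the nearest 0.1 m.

p = sin θ₁/V₁ = sin 6.7°/446 = 2.6159e-04 s/m is conserved through the stack.
Layer 1: θ = 6.70°; offset = 25.2·tan 6.70° = 2.960 m.
Layer 2: sin θ = p·987 = 0.2582 → θ = 14.96°; offset = 22.2·tan 14.96° = 5.933 m.
Layer 3: sin θ = p·1281 = 0.3351 → θ = 19.58°; offset = 20.7·tan 19.58° = 7.362 m.
Layer 4: sin θ = p·1558 = 0.4076 → θ = 24.05°; offset = 20.1·tan 24.05° = 8.971 m.
Summing the layer offsets gives 25.227 m.

25.2 m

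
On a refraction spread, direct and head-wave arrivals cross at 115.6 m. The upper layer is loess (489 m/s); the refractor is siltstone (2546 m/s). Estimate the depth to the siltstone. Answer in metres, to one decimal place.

47.6 m

x_cross = 2h·√((V₂+V₁)/(V₂−V₁)) → h = x_cross / (2·√((V₂+V₁)/(V₂−V₁))).
√((V₂+V₁)/(V₂−V₁)) = √((2546+489)/(2546−489)) = 1.2147.
h = 115.6 / (2·1.2147) = 47.58 m.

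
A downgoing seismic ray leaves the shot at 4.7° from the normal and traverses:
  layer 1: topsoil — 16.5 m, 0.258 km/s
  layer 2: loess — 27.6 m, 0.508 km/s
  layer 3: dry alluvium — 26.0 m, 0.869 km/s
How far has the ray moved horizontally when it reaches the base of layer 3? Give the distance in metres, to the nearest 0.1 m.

13.3 m

p = sin θ₁/V₁ = sin 4.7°/0.258 = 3.1759e-01 s/km is conserved through the stack.
Layer 1: θ = 4.70°; offset = 16.5·tan 4.70° = 1.357 m.
Layer 2: sin θ = p·0.508 = 0.1613 → θ = 9.28°; offset = 27.6·tan 9.28° = 4.512 m.
Layer 3: sin θ = p·0.869 = 0.2760 → θ = 16.02°; offset = 26.0·tan 16.02° = 7.466 m.
Summing the layer offsets gives 13.334 m.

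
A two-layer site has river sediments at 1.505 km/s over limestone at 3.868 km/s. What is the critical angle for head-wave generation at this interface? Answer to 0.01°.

22.90°

At critical incidence the refracted ray runs along the interface (θ₂ = 90°), so sin θ_c = V₁/V₂.
θ_c = arcsin(1.505/3.868) = arcsin 0.3891 = 22.90°.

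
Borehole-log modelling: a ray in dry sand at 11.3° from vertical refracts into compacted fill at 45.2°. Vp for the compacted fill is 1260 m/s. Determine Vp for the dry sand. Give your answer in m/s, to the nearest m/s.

sin 11.3° = 0.1959; sin 45.2° = 0.7096.
V₁ = V₂·(sin θ₁/sin θ₂) = 1260·(0.1959/0.7096) = 347.95 m/s.

348 m/s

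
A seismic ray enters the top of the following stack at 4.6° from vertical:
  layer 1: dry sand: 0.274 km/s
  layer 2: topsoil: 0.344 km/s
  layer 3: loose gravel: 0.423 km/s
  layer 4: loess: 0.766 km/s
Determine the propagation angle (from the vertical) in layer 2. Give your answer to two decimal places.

5.78°

Snell's law across each interface conserves sin θ / V, so sin θ_2 = V_2·sin θ₁/V₁.
sin θ_2 = 0.344 × sin 4.6° / 0.274 = 0.1007.
θ_2 = arcsin 0.1007 = 5.78°.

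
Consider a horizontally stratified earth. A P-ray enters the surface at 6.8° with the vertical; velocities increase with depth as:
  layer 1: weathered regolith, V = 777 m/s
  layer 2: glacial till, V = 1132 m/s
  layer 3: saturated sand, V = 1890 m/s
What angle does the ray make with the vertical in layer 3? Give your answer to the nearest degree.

Snell's law across each interface conserves sin θ / V, so sin θ_3 = V_3·sin θ₁/V₁.
sin θ_3 = 1890 × sin 6.8° / 777 = 0.2880.
θ_3 = 16.74° from the vertical.

17°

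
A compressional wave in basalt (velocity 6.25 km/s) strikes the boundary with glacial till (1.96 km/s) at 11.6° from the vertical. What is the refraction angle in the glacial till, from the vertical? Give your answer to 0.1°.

Snell's law: sin θ₂ = (V₂/V₁)·sin θ₁ = (1.96/6.25)·sin 11.6° = 0.0631.
θ₂ = arcsin 0.0631 = 3.62° from the normal.

3.6°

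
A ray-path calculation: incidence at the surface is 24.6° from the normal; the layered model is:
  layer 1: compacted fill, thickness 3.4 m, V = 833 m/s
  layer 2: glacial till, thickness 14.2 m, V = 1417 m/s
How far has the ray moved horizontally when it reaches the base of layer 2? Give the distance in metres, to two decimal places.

15.80 m

Ray parameter p = sin 24.6° / 833 m/s = 4.9974e-04 s/m.
Layer 1: θ = 24.60°; offset = 3.4·tan 24.60° = 1.5566 m.
Layer 2: sin θ = p·1417 = 0.7081 → θ = 45.08°; offset = 14.2·tan 45.08° = 14.2411 m.
Total horizontal offset = 15.7977 m.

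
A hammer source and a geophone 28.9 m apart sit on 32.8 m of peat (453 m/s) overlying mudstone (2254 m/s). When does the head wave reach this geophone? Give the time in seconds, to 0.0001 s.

0.1547 s

θ_c = arcsin(V₁/V₂) = arcsin(453/2254) = 11.59°, cos θ_c = 0.9796.
Intercept time tᵢ = 2h cos θ_c / V₁ = 2·32.8·0.9796/453 = 0.14186 s.
t = x/V₂ + tᵢ = 28.9/2254 + 0.14186 = 0.15468 s.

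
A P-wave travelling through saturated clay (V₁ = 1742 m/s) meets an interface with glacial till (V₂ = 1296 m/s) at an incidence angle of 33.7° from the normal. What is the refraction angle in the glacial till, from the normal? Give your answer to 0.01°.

Snell's law: sin θ₂ = (V₂/V₁)·sin θ₁ = (1296/1742)·sin 33.7° = 0.4128.
θ₂ = arcsin 0.4128 = 24.38° from the normal.

24.38°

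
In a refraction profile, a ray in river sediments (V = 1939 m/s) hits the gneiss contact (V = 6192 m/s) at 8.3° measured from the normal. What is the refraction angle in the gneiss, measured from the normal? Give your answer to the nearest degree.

27°

Snell's law: sin θ₂ = (V₂/V₁)·sin θ₁ = (6192/1939)·sin 8.3° = 0.4610.
θ₂ = arcsin 0.4610 = 27.45° from the normal.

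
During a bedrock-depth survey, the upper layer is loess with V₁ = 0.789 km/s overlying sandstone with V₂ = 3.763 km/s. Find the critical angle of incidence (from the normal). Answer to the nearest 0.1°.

Critical incidence: sin θ_c = V₁/V₂ = 0.789/3.763 = 0.2097.
θ_c = arcsin 0.2097 = 12.10°.

12.1°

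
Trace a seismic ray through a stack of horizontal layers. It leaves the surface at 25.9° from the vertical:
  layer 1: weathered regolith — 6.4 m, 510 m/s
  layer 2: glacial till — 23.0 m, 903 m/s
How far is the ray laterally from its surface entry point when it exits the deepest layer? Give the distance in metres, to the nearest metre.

31 m

Apply Snell's law at each interface; in layer i the horizontal offset is hᵢ·tan θᵢ.
Layer 1: θ = 25.90°; offset = 6.4·tan 25.90° = 3.108 m.
Layer 2: sin θ = 903·sin 25.9°/510 = 0.7734, θ = 50.66°; offset = 23.0·tan 50.66° = 28.060 m.
Summing the layer offsets gives 31.168 m.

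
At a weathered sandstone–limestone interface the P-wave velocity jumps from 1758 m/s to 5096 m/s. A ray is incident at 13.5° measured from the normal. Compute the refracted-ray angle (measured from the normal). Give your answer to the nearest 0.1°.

42.6°

sin θ₁/V₁ = sin θ₂/V₂ ⇒ sin θ₂ = 5096·sin 13.5°/1758 = 5096·0.2334/1758 = 0.6767.
θ₂ = arcsin 0.6767 = 42.59° from the normal.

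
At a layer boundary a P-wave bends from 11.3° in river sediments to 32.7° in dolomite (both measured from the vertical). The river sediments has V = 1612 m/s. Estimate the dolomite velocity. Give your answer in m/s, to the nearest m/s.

Snell's law: sin 11.3°/V₁ = sin 32.7°/V₂.
V₂ = V₁·sin 32.7°/sin 11.3° = 1612 × 2.7571 = 4444.42 m/s.

4444 m/s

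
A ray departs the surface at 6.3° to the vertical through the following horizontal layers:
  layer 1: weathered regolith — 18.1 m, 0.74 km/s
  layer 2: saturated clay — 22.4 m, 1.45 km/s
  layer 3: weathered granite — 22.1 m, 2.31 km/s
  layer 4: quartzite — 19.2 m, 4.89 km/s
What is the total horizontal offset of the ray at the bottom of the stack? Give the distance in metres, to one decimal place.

35.2 m

p = sin θ₁/V₁ = sin 6.3°/0.74 = 1.4829e-01 s/km is conserved through the stack.
Layer 1: θ = 6.30°; offset = 18.1·tan 6.30° = 1.998 m.
Layer 2: sin θ = p·1.45 = 0.2150 → θ = 12.42°; offset = 22.4·tan 12.42° = 4.932 m.
Layer 3: sin θ = p·2.31 = 0.3425 → θ = 20.03°; offset = 22.1·tan 20.03° = 8.058 m.
Layer 4: sin θ = p·4.89 = 0.7251 → θ = 46.48°; offset = 19.2·tan 46.48° = 20.219 m.
Σ offsets = 35.206 m.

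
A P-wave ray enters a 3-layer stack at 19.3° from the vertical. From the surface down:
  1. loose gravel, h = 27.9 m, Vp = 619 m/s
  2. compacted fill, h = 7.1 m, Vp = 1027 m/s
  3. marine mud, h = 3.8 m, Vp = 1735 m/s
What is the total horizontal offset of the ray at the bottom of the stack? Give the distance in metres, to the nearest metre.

Apply Snell's law at each interface; in layer i the horizontal offset is hᵢ·tan θᵢ.
Layer 1: θ = 19.30°; offset = 27.9·tan 19.30° = 9.770 m.
Layer 2: sin θ = 1027·sin 19.3°/619 = 0.5484, θ = 33.25°; offset = 7.1·tan 33.25° = 4.656 m.
Layer 3: sin θ = 1735·sin 19.3°/619 = 0.9264, θ = 67.88°; offset = 3.8·tan 67.88° = 9.349 m.
Summing the layer offsets gives 23.775 m.

24 m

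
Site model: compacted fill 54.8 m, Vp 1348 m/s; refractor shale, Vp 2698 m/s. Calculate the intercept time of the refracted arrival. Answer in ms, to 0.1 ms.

70.4 ms

tᵢ = 2h·√(V₂²−V₁²)/(V₁V₂).
√(V₂²−V₁²) = √(2698²−1348²) = 2337.1 m/s.
tᵢ = 2·54.8·2337.1/(1348·2698) = 0.07043 s.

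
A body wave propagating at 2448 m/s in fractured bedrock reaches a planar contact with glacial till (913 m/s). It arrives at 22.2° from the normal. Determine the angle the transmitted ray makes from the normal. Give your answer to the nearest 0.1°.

8.1°

sin θ₁/V₁ = sin θ₂/V₂ ⇒ sin θ₂ = 913·sin 22.2°/2448 = 913·0.3778/2448 = 0.1409.
θ₂ = arcsin 0.1409 = 8.10° from the normal.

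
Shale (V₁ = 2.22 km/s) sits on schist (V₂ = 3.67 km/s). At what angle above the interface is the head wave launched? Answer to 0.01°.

Critical incidence: sin θ_c = V₁/V₂ = 2.22/3.67 = 0.6049.
θ_c = arcsin 0.6049 = 37.22°.
Measured from the interface: 90° − 37.22° = 52.78°.

52.78°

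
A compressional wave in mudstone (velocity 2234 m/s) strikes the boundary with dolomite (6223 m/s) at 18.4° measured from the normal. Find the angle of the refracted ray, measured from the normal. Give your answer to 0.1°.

61.6°

sin θ₁/V₁ = sin θ₂/V₂ ⇒ sin θ₂ = 6223·sin 18.4°/2234 = 6223·0.3156/2234 = 0.8793.
θ₂ = sin⁻¹(0.8793) = 61.55° (from vertical).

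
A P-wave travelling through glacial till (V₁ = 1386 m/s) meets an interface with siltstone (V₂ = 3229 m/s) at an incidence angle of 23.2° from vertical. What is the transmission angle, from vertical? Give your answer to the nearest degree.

67°

Snell's law: sin θ₂ = (V₂/V₁)·sin θ₁ = (3229/1386)·sin 23.2° = 0.9178.
θ₂ = arcsin 0.9178 = 66.60° from the normal.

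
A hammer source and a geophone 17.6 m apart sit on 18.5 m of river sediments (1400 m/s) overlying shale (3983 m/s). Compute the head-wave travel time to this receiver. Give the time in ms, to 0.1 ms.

29.2 ms

θ_c = arcsin(V₁/V₂) = arcsin(1400/3983) = 20.58°, cos θ_c = 0.9362.
Intercept time tᵢ = 2h cos θ_c / V₁ = 2·18.5·0.9362/1400 = 0.02474 s.
t = x/V₂ + tᵢ = 17.6/3983 + 0.02474 = 0.02916 s.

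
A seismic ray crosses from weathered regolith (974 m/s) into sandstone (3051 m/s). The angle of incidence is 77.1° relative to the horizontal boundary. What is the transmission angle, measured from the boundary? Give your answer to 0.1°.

Convert to the normal: θ₁ = 90° − 77.1° = 12.9°.
Snell's law: sin θ₂ = (V₂/V₁)·sin θ₁ = (3051/974)·sin 12.9° = 0.6993.
θ₂ = sin⁻¹(0.6993) = 44.37° (from vertical).
From the interface: 90° − 44.37° = 45.63°.

45.6°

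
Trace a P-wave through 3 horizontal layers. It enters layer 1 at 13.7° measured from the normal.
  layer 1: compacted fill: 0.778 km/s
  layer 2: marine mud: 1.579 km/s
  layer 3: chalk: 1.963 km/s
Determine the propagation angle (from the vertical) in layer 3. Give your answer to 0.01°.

Ray parameter p = sin 13.7° / 0.778 = 3.0442e-01 s/km.
sin θ_3 = p·V_3 = 3.0442e-01 × 1.963 = 0.5976.
θ_3 = 36.70° from the vertical.

36.70°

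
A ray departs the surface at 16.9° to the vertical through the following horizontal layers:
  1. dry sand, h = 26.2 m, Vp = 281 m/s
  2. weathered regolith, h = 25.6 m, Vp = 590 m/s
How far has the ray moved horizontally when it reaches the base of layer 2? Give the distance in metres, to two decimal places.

27.69 m

p = sin θ₁/V₁ = sin 16.9°/281 = 1.0345e-03 s/m is conserved through the stack.
Layer 1: θ = 16.90°; offset = 26.2·tan 16.90° = 7.9602 m.
Layer 2: sin θ = p·590 = 0.6104 → θ = 37.62°; offset = 25.6·tan 37.62° = 19.7263 m.
Summing the layer offsets gives 27.6865 m.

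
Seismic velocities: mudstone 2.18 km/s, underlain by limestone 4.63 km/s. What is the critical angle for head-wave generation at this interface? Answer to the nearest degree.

28°

Critical incidence: sin θ_c = V₁/V₂ = 2.18/4.63 = 0.4708.
θ_c = arcsin 0.4708 = 28.09°.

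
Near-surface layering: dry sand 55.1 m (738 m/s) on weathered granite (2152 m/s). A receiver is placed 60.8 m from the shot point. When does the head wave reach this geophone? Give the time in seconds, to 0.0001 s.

0.1685 s

θ_c = arcsin(V₁/V₂) = arcsin(738/2152) = 20.06°, cos θ_c = 0.9394.
Intercept time tᵢ = 2h cos θ_c / V₁ = 2·55.1·0.9394/738 = 0.14027 s.
t = x/V₂ + tᵢ = 60.8/2152 + 0.14027 = 0.16852 s.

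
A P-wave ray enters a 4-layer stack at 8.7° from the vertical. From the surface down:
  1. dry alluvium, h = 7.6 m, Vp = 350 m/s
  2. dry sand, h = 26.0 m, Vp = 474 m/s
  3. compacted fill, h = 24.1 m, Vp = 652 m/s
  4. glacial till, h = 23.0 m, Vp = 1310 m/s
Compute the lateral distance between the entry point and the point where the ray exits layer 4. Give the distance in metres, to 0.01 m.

29.48 m

p = sin θ₁/V₁ = sin 8.7°/350 = 4.3217e-04 s/m is conserved through the stack.
Layer 1: θ = 8.70°; offset = 7.6·tan 8.70° = 1.1630 m.
Layer 2: sin θ = p·474 = 0.2049 → θ = 11.82°; offset = 26.0·tan 11.82° = 5.4415 m.
Layer 3: sin θ = p·652 = 0.2818 → θ = 16.37°; offset = 24.1·tan 16.37° = 7.0776 m.
Layer 4: sin θ = p·1310 = 0.5661 → θ = 34.48°; offset = 23.0·tan 34.48° = 15.7968 m.
Σ offsets = 29.4789 m.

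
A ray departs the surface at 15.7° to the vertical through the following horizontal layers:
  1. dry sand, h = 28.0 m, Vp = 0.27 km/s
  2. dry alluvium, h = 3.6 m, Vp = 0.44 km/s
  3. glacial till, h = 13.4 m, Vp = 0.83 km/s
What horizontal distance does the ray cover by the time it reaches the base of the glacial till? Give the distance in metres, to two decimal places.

Apply Snell's law at each interface; in layer i the horizontal offset is hᵢ·tan θᵢ.
Layer 1: θ = 15.70°; offset = 28.0·tan 15.70° = 7.8704 m.
Layer 2: sin θ = 0.44·sin 15.7°/0.27 = 0.4410, θ = 26.17°; offset = 3.6·tan 26.17° = 1.7688 m.
Layer 3: sin θ = 0.83·sin 15.7°/0.27 = 0.8318, θ = 56.29°; offset = 13.4·tan 56.29° = 20.0840 m.
Summing the layer offsets gives 29.7232 m.

29.72 m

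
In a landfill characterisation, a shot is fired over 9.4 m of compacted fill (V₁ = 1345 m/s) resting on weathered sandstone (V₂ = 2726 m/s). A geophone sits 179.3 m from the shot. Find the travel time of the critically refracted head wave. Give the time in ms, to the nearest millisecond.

θ_c = arcsin(V₁/V₂) = arcsin(1345/2726) = 29.56°, cos θ_c = 0.8698.
Intercept time tᵢ = 2h cos θ_c / V₁ = 2·9.4·0.8698/1345 = 0.01216 s.
t = x/V₂ + tᵢ = 179.3/2726 + 0.01216 = 0.07793 s.

78 ms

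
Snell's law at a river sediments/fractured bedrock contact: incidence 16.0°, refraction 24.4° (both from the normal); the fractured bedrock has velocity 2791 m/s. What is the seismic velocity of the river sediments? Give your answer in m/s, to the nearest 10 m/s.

sin 16.0° = 0.2756; sin 24.4° = 0.4131.
V₁ = V₂·(sin θ₁/sin θ₂) = 2791·(0.2756/0.4131) = 1862.25 m/s.

1860 m/s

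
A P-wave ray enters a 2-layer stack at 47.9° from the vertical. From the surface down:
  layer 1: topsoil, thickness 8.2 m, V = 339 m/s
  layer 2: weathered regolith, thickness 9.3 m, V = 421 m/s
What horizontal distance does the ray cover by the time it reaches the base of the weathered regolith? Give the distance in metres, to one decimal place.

31.1 m

p = sin θ₁/V₁ = sin 47.9°/339 = 2.1887e-03 s/m is conserved through the stack.
Layer 1: θ = 47.90°; offset = 8.2·tan 47.90° = 9.075 m.
Layer 2: sin θ = p·421 = 0.9215 → θ = 67.14°; offset = 9.3·tan 67.14° = 22.058 m.
Summing the layer offsets gives 31.133 m.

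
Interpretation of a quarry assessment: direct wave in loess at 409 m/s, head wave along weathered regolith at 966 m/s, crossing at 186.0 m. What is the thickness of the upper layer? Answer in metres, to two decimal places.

x_cross = 2h·√((V₂+V₁)/(V₂−V₁)) → h = x_cross / (2·√((V₂+V₁)/(V₂−V₁))).
√((V₂+V₁)/(V₂−V₁)) = √((966+409)/(966−409)) = 1.5712.
h = 186.0 / (2·1.5712) = 59.19 m.

59.19 m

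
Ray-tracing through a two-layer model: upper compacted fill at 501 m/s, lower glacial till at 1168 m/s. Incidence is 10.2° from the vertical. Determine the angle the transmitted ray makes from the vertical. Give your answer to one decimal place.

Snell's law: sin θ₂ = (V₂/V₁)·sin θ₁ = (1168/501)·sin 10.2° = 0.4128.
θ₂ = sin⁻¹(0.4128) = 24.38° (from vertical).

24.4°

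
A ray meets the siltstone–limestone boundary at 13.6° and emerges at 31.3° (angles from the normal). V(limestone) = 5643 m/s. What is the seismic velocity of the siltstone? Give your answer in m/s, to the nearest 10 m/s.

Snell's law: sin 13.6°/V₁ = sin 31.3°/V₂.
V₁ = V₂·sin 13.6°/sin 31.3° = 5643 × 0.4526 = 2554.11 m/s.

2550 m/s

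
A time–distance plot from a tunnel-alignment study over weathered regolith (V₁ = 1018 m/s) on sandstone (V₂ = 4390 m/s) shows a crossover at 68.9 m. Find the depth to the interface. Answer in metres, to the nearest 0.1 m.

h = (x_cross/2)·√((V₂−V₁)/(V₂+V₁)).
(V₂−V₁)/(V₂+V₁) = (4390−1018)/(4390+1018) = 0.6235; √ = 0.7896.
h = (68.9/2)·0.7896 = 27.20 m.

27.2 m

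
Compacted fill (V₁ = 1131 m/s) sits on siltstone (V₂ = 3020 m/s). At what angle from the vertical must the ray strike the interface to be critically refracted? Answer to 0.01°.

At critical incidence the refracted ray runs along the interface (θ₂ = 90°), so sin θ_c = V₁/V₂.
θ_c = arcsin(1131/3020) = arcsin 0.3745 = 21.99°.

21.99°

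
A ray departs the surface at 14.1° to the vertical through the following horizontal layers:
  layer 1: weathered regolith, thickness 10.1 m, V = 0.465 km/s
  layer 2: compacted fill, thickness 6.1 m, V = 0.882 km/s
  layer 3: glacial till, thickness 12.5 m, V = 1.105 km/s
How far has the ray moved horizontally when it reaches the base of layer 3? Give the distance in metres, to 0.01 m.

Apply Snell's law at each interface; in layer i the horizontal offset is hᵢ·tan θᵢ.
Layer 1: θ = 14.10°; offset = 10.1·tan 14.10° = 2.5369 m.
Layer 2: sin θ = 0.882·sin 14.1°/0.465 = 0.4621, θ = 27.52°; offset = 6.1·tan 27.52° = 3.1784 m.
Layer 3: sin θ = 1.105·sin 14.1°/0.465 = 0.5789, θ = 35.37°; offset = 12.5·tan 35.37° = 8.8748 m.
Σ offsets = 14.5901 m.

14.59 m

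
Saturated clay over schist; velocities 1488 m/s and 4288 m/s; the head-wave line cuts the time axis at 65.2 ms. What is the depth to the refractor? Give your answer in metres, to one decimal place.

θ_c = arcsin(1488/4288) = 20.30°; cos θ_c = 0.9379.
tᵢ = 2h cos θ_c/V₁ ⇒ h = tᵢ·V₁/(2 cos θ_c) = 0.0652·1488/(2·0.9379) = 51.72 m.

51.7 m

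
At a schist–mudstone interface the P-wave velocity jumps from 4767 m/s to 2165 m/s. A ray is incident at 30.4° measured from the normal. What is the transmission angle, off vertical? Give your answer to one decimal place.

13.3°

Snell's law: sin θ₂ = (V₂/V₁)·sin θ₁ = (2165/4767)·sin 30.4° = 0.2298.
θ₂ = sin⁻¹(0.2298) = 13.29° (from vertical).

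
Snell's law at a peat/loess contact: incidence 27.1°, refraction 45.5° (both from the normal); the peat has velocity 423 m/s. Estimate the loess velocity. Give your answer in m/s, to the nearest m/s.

Snell's law: sin 27.1°/V₁ = sin 45.5°/V₂.
V₂ = V₁·sin 45.5°/sin 27.1° = 423 × 1.5657 = 662.29 m/s.

662 m/s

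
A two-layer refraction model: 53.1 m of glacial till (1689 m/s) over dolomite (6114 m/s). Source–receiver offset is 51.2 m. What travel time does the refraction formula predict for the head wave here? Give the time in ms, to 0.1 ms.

68.8 ms

t = x/V₂ + 2h·√(V₂²−V₁²)/(V₁V₂).
√(V₂²−V₁²) = √(6114²−1689²) = 5876.1 m/s; delay term = 2·53.1·5876.1/(1689·6114) = 0.06043 s.
t = 51.2/6114 + 0.06043 = 0.06880 s.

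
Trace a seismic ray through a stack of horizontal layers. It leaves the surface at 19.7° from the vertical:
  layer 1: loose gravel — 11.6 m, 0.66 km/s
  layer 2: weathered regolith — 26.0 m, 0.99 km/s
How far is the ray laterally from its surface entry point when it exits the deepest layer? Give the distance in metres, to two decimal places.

19.39 m

p = sin θ₁/V₁ = sin 19.7°/0.66 = 5.1075e-01 s/km is conserved through the stack.
Layer 1: θ = 19.70°; offset = 11.6·tan 19.70° = 4.1534 m.
Layer 2: sin θ = p·0.99 = 0.5056 → θ = 30.37°; offset = 26.0·tan 30.37° = 15.2383 m.
Summing the layer offsets gives 19.3917 m.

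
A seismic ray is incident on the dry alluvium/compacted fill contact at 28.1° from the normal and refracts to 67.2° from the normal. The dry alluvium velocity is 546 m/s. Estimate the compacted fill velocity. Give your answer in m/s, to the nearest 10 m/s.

Snell's law: sin 28.1°/V₁ = sin 67.2°/V₂.
V₂ = V₁·sin 67.2°/sin 28.1° = 546 × 1.9572 = 1068.63 m/s.

1070 m/s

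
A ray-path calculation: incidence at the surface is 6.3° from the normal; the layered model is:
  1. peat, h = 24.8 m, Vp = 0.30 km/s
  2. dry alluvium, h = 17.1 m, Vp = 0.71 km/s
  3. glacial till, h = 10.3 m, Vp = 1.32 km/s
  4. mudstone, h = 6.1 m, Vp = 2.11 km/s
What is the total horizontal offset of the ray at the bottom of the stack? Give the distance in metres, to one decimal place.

20.4 m

Apply Snell's law at each interface; in layer i the horizontal offset is hᵢ·tan θᵢ.
Layer 1: θ = 6.30°; offset = 24.8·tan 6.30° = 2.738 m.
Layer 2: sin θ = 0.71·sin 6.3°/0.30 = 0.2597, θ = 15.05°; offset = 17.1·tan 15.05° = 4.599 m.
Layer 3: sin θ = 1.32·sin 6.3°/0.30 = 0.4828, θ = 28.87°; offset = 10.3·tan 28.87° = 5.679 m.
Layer 4: sin θ = 2.11·sin 6.3°/0.30 = 0.7718, θ = 50.52°; offset = 6.1·tan 50.52° = 7.404 m.
Summing the layer offsets gives 20.420 m.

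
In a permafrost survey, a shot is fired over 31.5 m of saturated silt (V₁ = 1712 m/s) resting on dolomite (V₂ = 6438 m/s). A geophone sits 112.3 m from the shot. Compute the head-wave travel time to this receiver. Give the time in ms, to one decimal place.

52.9 ms

t = x/V₂ + 2h·√(V₂²−V₁²)/(V₁V₂).
√(V₂²−V₁²) = √(6438²−1712²) = 6206.2 m/s; delay term = 2·31.5·6206.2/(1712·6438) = 0.03547 s.
t = 112.3/6438 + 0.03547 = 0.05292 s.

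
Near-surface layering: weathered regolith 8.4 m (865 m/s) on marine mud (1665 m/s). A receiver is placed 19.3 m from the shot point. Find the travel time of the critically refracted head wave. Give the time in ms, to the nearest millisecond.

t = x/V₂ + 2h·√(V₂²−V₁²)/(V₁V₂).
√(V₂²−V₁²) = √(1665²−865²) = 1422.7 m/s; delay term = 2·8.4·1422.7/(865·1665) = 0.01660 s.
t = 19.3/1665 + 0.01660 = 0.02819 s.

28 ms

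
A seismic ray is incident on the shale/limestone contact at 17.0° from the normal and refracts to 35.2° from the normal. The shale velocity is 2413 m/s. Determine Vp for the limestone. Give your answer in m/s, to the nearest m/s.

4757 m/s

sin 17.0° = 0.2924; sin 35.2° = 0.5764.
V₂ = V₁·(sin θ₂/sin θ₁) = 2413·(0.5764/0.2924) = 4757.41 m/s.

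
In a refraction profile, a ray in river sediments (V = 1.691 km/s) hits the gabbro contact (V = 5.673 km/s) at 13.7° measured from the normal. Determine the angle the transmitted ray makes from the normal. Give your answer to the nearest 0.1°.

sin θ₁/V₁ = sin θ₂/V₂ ⇒ sin θ₂ = 5.673·sin 13.7°/1.691 = 5.673·0.2368/1.691 = 0.7945.
θ₂ = sin⁻¹(0.7945) = 52.61° (from vertical).

52.6°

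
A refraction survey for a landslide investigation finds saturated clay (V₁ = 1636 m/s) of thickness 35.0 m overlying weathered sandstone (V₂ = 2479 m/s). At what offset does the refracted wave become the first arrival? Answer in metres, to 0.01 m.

154.66 m

θ_c = arcsin(1636/2479) = 41.30°, so cos θ_c = 0.7513 and tᵢ = 2h cos θ_c/V₁ = 0.0321 s.
At crossover x/V₁ = x/V₂ + tᵢ ⇒ x = tᵢ/(1/V₁ − 1/V₂) = 0.03215/(6.1125e-04 − 4.0339e-04) = 154.66 m.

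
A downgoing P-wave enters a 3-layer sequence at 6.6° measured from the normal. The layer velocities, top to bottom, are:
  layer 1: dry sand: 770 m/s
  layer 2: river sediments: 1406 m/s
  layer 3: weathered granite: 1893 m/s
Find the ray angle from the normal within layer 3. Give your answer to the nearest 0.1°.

16.4°

Snell's law across each interface conserves sin θ / V, so sin θ_3 = V_3·sin θ₁/V₁.
sin θ_3 = 1893 × sin 6.6° / 770 = 0.2826.
θ_3 = arcsin 0.2826 = 16.41°.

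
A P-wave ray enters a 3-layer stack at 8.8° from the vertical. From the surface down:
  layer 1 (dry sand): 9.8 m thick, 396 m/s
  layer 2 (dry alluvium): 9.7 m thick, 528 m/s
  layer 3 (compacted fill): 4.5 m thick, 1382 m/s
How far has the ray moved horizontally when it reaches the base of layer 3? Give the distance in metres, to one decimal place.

6.4 m

p = sin θ₁/V₁ = sin 8.8°/396 = 3.8633e-04 s/m is conserved through the stack.
Layer 1: θ = 8.80°; offset = 9.8·tan 8.80° = 1.517 m.
Layer 2: sin θ = p·528 = 0.2040 → θ = 11.77°; offset = 9.7·tan 11.77° = 2.021 m.
Layer 3: sin θ = p·1382 = 0.5339 → θ = 32.27°; offset = 4.5·tan 32.27° = 2.841 m.
Total horizontal offset = 6.380 m.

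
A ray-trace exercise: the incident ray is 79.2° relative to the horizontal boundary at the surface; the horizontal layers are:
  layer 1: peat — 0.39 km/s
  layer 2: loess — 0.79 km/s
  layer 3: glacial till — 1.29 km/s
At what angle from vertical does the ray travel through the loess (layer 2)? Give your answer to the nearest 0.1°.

From the normal: θ₁ = 90° − 79.2° = 10.8°.
Snell's law across each interface conserves sin θ / V, so sin θ_2 = V_2·sin θ₁/V₁.
sin θ_2 = 0.79 × sin 10.8° / 0.39 = 0.3796.
θ_2 = arcsin 0.3796 = 22.31°.

22.3°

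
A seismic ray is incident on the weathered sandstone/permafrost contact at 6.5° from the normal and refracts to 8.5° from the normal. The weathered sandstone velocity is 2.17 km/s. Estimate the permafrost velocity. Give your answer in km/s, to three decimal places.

sin 6.5° = 0.1132; sin 8.5° = 0.1478.
V₂ = V₁·(sin θ₂/sin θ₁) = 2.17·(0.1478/0.1132) = 2.833 km/s.

2.833 km/s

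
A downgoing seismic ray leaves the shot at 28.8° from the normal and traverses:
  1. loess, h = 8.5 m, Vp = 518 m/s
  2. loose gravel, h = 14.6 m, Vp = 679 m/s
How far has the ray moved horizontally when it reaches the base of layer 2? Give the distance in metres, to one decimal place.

Apply Snell's law at each interface; in layer i the horizontal offset is hᵢ·tan θᵢ.
Layer 1: θ = 28.80°; offset = 8.5·tan 28.80° = 4.673 m.
Layer 2: sin θ = 679·sin 28.8°/518 = 0.6315, θ = 39.16°; offset = 14.6·tan 39.16° = 11.890 m.
Σ offsets = 16.563 m.

16.6 m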